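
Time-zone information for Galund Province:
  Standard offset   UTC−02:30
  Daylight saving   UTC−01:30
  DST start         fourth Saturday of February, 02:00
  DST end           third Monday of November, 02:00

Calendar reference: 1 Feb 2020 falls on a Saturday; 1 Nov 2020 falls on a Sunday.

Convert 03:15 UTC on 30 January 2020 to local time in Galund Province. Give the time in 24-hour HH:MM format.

00:45

1 February 2020 is a Saturday, so the first Saturday is February 1 and the fourth is February 22.
1 November 2020 is a Sunday, so the first Monday is November 2 and the third is November 16.
At the standard offset (UTC−02:30), 03:15 UTC − 2h30m = 00:45 Galund Province standard time.
The standard-time date in Galund Province, 30 January 2020, does not fall between 22 February and 16 November, so daylight saving is not in effect and Galund Province is at UTC−02:30.
03:15 UTC − 2h30m = 00:45 local.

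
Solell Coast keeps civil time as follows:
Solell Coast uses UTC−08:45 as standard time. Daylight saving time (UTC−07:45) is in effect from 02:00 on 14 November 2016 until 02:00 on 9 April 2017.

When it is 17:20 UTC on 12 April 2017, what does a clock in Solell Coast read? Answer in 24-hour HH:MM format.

08:35

At the standard offset (UTC−08:45), 17:20 UTC − 8h45m = 08:35 Solell Coast standard time.
The standard-time date in Solell Coast, 12 April 2017, is outside the daylight-saving period (14 November 2016 – 9 April 2017), so Solell Coast is on standard time, UTC−08:45.
17:20 UTC − 8h45m = 08:35 local.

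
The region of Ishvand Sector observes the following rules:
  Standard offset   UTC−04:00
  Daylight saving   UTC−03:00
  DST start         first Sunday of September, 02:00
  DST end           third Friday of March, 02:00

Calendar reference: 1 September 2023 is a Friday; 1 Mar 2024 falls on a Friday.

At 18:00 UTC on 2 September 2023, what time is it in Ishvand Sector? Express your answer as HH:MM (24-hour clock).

1 September 2023 is a Friday, so the first Sunday is September 3.
1 March 2024 is a Friday, so the first Friday is March 1 and the third is March 15.
At the standard offset (UTC−04:00), 18:00 UTC − 4h = 14:00 Ishvand Sector standard time.
Daylight saving runs 3 September 2023 – 15 March 2024; the standard-time date in Ishvand Sector, 2 September 2023, is outside that window, so Ishvand Sector is on standard time at UTC−04:00.
18:00 UTC − 4h = 14:00 local.

14:00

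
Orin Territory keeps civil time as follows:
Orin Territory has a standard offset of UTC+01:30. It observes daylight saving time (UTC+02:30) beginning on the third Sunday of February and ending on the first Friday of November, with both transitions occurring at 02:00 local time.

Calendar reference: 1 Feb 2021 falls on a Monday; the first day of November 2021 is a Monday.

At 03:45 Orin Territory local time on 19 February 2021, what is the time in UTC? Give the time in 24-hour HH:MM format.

1 February 2021 is a Monday, so the first Sunday is February 7 and the third is February 21.
1 November 2021 is a Monday, so the first Friday is November 5.
Daylight saving runs 21 February – 5 November; 19 February 2021 is outside that window, so Orin Territory is on standard time at UTC+01:30.
03:45 local − 1h30m = 02:15 UTC.

02:15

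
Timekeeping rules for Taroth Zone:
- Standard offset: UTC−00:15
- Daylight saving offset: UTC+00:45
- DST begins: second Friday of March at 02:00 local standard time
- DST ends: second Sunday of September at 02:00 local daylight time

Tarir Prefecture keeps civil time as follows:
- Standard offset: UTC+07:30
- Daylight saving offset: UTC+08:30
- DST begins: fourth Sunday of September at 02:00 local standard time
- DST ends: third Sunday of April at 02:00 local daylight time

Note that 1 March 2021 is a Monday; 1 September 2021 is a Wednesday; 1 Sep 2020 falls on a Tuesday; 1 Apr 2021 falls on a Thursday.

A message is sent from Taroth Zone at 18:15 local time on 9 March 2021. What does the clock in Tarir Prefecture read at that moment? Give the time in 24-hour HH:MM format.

1 March 2021 is a Monday, so the first Friday is March 5 and the second is March 12.
1 September 2021 is a Wednesday, so the first Sunday is September 5 and the second is September 12.
9 March 2021 is outside the daylight-saving period (12 March – 12 September), so Taroth Zone is on standard time, UTC−00:15.
18:15 Taroth Zone + 0h15m = 18:30 UTC.
1 September 2020 is a Tuesday, so the first Sunday is September 6 and the fourth is September 27.
1 April 2021 is a Thursday, so the first Sunday is April 4 and the third is April 18.
At the standard offset (UTC+07:30), 18:30 UTC + 7h30m = 02:00 Tarir Prefecture standard time (rolling into the next day, 10 March 2021).
The standard-time date in Tarir Prefecture, 10 March 2021, falls between 27 September 2020 and 18 April 2021, so daylight saving is in effect and Tarir Prefecture is at UTC+08:30.
18:30 UTC + 8h30m = 03:00 Tarir Prefecture (rolling into the next day, 10 March 2021).

03:00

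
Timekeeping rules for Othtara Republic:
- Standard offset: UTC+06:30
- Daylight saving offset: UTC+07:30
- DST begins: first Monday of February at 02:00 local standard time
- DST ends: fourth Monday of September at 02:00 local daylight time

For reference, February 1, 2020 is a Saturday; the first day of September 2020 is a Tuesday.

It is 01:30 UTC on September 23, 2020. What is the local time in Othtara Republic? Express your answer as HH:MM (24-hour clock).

1 February 2020 is a Saturday, so the first Monday is February 3.
1 September 2020 is a Tuesday, so the first Monday is September 7 and the fourth is September 28.
At the standard offset (UTC+06:30), 01:30 UTC + 6h30m = 08:00 Othtara Republic standard time.
The standard-time date in Othtara Republic, September 23, 2020, lies within the daylight-saving period (3 February – 28 September), so Othtara Republic is on daylight time, UTC+07:30.
01:30 UTC + 7h30m = 09:00 local.

09:00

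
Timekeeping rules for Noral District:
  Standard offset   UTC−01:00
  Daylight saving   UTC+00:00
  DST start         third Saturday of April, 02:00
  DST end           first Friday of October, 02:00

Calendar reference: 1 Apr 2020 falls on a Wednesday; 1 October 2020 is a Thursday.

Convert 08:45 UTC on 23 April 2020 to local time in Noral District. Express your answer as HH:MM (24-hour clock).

1 April 2020 is a Wednesday, so the first Saturday is April 4 and the third is April 18.
1 October 2020 is a Thursday, so the first Friday is October 2.
At the standard offset (UTC−01:00), 08:45 UTC − 1h = 07:45 Noral District standard time.
Daylight saving runs 18 April – 2 October; the standard-time date in Noral District, 23 April 2020, is inside that window, so Noral District is at UTC+00:00.
08:45 UTC + 0h = 08:45 local.

08:45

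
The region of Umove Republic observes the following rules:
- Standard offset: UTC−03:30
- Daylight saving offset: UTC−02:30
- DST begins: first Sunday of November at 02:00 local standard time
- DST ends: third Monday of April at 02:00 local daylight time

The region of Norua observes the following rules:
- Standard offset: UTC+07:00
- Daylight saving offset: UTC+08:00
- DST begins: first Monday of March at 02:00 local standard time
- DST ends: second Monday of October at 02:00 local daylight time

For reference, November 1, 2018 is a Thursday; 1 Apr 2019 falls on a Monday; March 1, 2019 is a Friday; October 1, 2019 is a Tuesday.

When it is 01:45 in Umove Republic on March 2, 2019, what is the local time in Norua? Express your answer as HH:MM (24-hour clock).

11:15

1 November 2018 is a Thursday, so the first Sunday is November 4.
1 April 2019 is a Monday, so the first Monday is April 1 and the third is April 15.
Daylight saving runs 4 November 2018 – 15 April 2019; March 2, 2019 is inside that window, so Umove Republic is at UTC−02:30.
01:45 Umove Republic + 2h30m = 04:15 UTC.
1 March 2019 is a Friday, so the first Monday is March 4.
1 October 2019 is a Tuesday, so the first Monday is October 7 and the second is October 14.
At the standard offset (UTC+07:00), 04:15 UTC + 7h = 11:15 Norua standard time.
The standard-time date in Norua, March 2, 2019, is outside the daylight-saving period (4 March – 14 October), so Norua is on standard time, UTC+07:00.
04:15 UTC + 7h = 11:15 Norua.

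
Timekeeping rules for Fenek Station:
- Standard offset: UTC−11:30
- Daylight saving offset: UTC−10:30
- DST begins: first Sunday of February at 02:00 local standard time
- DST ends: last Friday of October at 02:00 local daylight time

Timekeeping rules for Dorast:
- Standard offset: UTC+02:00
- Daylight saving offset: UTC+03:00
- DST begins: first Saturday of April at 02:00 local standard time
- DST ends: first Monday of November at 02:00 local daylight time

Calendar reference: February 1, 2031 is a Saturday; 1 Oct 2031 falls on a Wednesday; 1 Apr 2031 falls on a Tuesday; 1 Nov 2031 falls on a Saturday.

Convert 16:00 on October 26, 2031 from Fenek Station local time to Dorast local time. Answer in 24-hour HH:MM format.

1 February 2031 is a Saturday, so the first Sunday is February 2.
1 October 2031 is a Wednesday, so Fridays fall on 3, 10, 17, 24, 31; the last is October 31.
October 26, 2031 falls between 2 February and 31 October, so daylight saving is in effect and Fenek Station is at UTC−10:30.
16:00 Fenek Station + 10h30m = 02:30 UTC (rolling into the next day, 27 October 2031).
1 April 2031 is a Tuesday, so the first Saturday is April 5.
1 November 2031 is a Saturday, so the first Monday is November 3.
At the standard offset (UTC+02:00), 02:30 UTC + 2h = 04:30 Dorast standard time.
The standard-time date in Dorast, October 27, 2031, lies within the daylight-saving period (5 April – 3 November), so Dorast is on daylight time, UTC+03:00.
02:30 UTC + 3h = 05:30 Dorast.

05:30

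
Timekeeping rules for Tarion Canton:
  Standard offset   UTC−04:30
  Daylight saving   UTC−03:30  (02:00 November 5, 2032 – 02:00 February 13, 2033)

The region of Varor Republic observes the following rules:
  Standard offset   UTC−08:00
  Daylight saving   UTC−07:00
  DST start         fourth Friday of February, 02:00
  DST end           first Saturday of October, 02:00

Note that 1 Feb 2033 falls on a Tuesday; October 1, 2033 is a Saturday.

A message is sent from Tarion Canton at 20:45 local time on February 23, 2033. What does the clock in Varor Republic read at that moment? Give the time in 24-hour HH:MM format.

17:15

February 23, 2033 is outside the daylight-saving period (5 November 2032 – 13 February 2033), so Tarion Canton is on standard time, UTC−04:30.
20:45 Tarion Canton + 4h30m = 01:15 UTC (rolling into the next day, 24 February 2033).
1 February 2033 is a Tuesday, so the first Friday is February 4 and the fourth is February 25.
1 October 2033 is a Saturday, so the first Saturday is October 1.
At the standard offset (UTC−08:00), 01:15 UTC − 8h = 17:15 Varor Republic standard time (rolling into the previous day, 23 February 2033).
The standard-time date in Varor Republic, February 23, 2033, does not fall between 25 February and 1 October, so daylight saving is not in effect and Varor Republic is at UTC−08:00.
01:15 UTC − 8h = 17:15 Varor Republic (rolling into the previous day, 23 February 2033).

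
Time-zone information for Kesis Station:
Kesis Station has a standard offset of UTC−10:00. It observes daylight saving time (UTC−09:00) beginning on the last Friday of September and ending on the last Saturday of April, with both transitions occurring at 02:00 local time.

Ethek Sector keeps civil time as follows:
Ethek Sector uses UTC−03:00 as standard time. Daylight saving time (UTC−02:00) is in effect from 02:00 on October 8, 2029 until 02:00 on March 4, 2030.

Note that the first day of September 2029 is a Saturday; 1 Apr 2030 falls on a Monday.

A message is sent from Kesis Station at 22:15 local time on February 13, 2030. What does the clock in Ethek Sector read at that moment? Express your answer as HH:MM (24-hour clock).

05:15

1 September 2029 is a Saturday, so Fridays fall on 7, 14, 21, 28; the last is September 28.
1 April 2030 is a Monday, so Saturdays fall on 6, 13, 20, 27; the last is April 27.
Daylight saving runs 28 September 2029 – 27 April 2030; February 13, 2030 is inside that window, so Kesis Station is at UTC−09:00.
22:15 Kesis Station + 9h = 07:15 UTC (rolling into the next day, 14 February 2030).
At the standard offset (UTC−03:00), 07:15 UTC − 3h = 04:15 Ethek Sector standard time.
The standard-time date in Ethek Sector, February 14, 2030, lies within the daylight-saving period (8 October 2029 – 4 March 2030), so Ethek Sector is on daylight time, UTC−02:00.
07:15 UTC − 2h = 05:15 Ethek Sector.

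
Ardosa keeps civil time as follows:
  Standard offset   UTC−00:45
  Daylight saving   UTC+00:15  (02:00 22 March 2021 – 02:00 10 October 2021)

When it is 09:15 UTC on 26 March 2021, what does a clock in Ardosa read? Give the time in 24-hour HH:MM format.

09:30

At the standard offset (UTC−00:45), 09:15 UTC − 0h45m = 08:30 Ardosa standard time.
The standard-time date in Ardosa, 26 March 2021, lies within the daylight-saving period (22 March – 10 October), so Ardosa is on daylight time, UTC+00:15.
09:15 UTC + 0h15m = 09:30 local.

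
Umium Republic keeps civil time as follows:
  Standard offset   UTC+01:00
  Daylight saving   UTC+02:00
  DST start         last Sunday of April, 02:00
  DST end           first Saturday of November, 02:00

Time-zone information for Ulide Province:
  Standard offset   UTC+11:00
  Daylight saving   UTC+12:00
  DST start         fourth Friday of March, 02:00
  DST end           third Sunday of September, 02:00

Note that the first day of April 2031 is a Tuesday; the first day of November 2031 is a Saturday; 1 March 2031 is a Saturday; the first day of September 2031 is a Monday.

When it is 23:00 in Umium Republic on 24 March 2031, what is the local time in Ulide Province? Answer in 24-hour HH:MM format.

1 April 2031 is a Tuesday, so Sundays fall on 6, 13, 20, 27; the last is April 27.
1 November 2031 is a Saturday, so the first Saturday is November 1.
Daylight saving runs 27 April – 1 November; 24 March 2031 is outside that window, so Umium Republic is on standard time at UTC+01:00.
23:00 Umium Republic − 1h = 22:00 UTC.
1 March 2031 is a Saturday, so the first Friday is March 7 and the fourth is March 28.
1 September 2031 is a Monday, so the first Sunday is September 7 and the third is September 21.
At the standard offset (UTC+11:00), 22:00 UTC + 11h = 09:00 Ulide Province standard time (rolling into the next day, 25 March 2031).
The standard-time date in Ulide Province, 25 March 2031, does not fall between 28 March and 21 September, so daylight saving is not in effect and Ulide Province is at UTC+11:00.
22:00 UTC + 11h = 09:00 Ulide Province (rolling into the next day, 25 March 2031).

09:00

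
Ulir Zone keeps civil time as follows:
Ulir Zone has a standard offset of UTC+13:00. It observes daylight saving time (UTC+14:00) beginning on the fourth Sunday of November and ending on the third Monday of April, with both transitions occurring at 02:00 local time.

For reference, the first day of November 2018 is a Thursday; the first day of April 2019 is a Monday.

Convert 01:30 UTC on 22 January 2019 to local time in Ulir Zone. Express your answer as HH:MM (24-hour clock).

15:30

1 November 2018 is a Thursday, so the first Sunday is November 4 and the fourth is November 25.
1 April 2019 is a Monday, so the first Monday is April 1 and the third is April 15.
At the standard offset (UTC+13:00), 01:30 UTC + 13h = 14:30 Ulir Zone standard time.
Daylight saving runs 25 November 2018 – 15 April 2019; the standard-time date in Ulir Zone, 22 January 2019, is inside that window, so Ulir Zone is at UTC+14:00.
01:30 UTC + 14h = 15:30 local.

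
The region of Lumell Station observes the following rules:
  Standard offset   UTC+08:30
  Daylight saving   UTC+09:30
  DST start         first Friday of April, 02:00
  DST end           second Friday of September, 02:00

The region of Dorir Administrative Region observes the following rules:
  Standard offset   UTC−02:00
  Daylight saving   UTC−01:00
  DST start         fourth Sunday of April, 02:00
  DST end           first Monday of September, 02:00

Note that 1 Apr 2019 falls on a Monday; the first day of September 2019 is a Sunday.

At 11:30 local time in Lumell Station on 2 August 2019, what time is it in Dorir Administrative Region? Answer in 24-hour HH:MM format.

1 April 2019 is a Monday, so the first Friday is April 5.
1 September 2019 is a Sunday, so the first Friday is September 6 and the second is September 13.
2 August 2019 falls between 5 April and 13 September, so daylight saving is in effect and Lumell Station is at UTC+09:30.
11:30 Lumell Station − 9h30m = 02:00 UTC.
1 April 2019 is a Monday, so the first Sunday is April 7 and the fourth is April 28.
1 September 2019 is a Sunday, so the first Monday is September 2.
At the standard offset (UTC−02:00), 02:00 UTC − 2h = 00:00 Dorir Administrative Region standard time.
The standard-time date in Dorir Administrative Region, 2 August 2019, falls between 28 April and 2 September, so daylight saving is in effect and Dorir Administrative Region is at UTC−01:00.
02:00 UTC − 1h = 01:00 Dorir Administrative Region.

01:00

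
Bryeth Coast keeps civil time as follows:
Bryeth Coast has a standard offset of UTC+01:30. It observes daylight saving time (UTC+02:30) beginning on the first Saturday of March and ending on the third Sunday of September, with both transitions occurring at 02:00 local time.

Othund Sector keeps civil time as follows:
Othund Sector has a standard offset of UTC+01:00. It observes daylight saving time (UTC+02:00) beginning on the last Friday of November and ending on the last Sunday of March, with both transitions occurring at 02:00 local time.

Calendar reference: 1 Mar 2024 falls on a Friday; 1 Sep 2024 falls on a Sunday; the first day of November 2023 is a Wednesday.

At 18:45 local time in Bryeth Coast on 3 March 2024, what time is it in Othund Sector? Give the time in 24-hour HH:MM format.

18:15

1 March 2024 is a Friday, so the first Saturday is March 2.
1 September 2024 is a Sunday, so the first Sunday is September 1 and the third is September 15.
Daylight saving runs 2 March – 15 September; 3 March 2024 is inside that window, so Bryeth Coast is at UTC+02:30.
18:45 Bryeth Coast − 2h30m = 16:15 UTC.
1 November 2023 is a Wednesday, so Fridays fall on 3, 10, 17, 24; the last is November 24.
1 March 2024 is a Friday, so Sundays fall on 3, 10, 17, 24, 31; the last is March 31.
At the standard offset (UTC+01:00), 16:15 UTC + 1h = 17:15 Othund Sector standard time.
The standard-time date in Othund Sector, 3 March 2024, falls between 24 November 2023 and 31 March 2024, so daylight saving is in effect and Othund Sector is at UTC+02:00.
16:15 UTC + 2h = 18:15 Othund Sector.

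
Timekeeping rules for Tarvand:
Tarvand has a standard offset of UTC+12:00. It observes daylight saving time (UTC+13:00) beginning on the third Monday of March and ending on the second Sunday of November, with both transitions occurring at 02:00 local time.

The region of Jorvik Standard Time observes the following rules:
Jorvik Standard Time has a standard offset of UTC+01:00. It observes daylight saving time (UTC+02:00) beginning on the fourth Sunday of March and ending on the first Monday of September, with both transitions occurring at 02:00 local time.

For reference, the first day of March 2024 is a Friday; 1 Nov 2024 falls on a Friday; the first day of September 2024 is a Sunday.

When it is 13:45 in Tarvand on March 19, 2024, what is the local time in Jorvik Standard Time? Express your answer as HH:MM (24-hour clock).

01:45

1 March 2024 is a Friday, so the first Monday is March 4 and the third is March 18.
1 November 2024 is a Friday, so the first Sunday is November 3 and the second is November 10.
March 19, 2024 lies within the daylight-saving period (18 March – 10 November), so Tarvand is on daylight time, UTC+13:00.
13:45 Tarvand − 13h = 00:45 UTC.
1 March 2024 is a Friday, so the first Sunday is March 3 and the fourth is March 24.
1 September 2024 is a Sunday, so the first Monday is September 2.
At the standard offset (UTC+01:00), 00:45 UTC + 1h = 01:45 Jorvik Standard Time standard time.
Daylight saving runs 24 March – 2 September; the standard-time date in Jorvik Standard Time, March 19, 2024, is outside that window, so Jorvik Standard Time is on standard time at UTC+01:00.
00:45 UTC + 1h = 01:45 Jorvik Standard Time.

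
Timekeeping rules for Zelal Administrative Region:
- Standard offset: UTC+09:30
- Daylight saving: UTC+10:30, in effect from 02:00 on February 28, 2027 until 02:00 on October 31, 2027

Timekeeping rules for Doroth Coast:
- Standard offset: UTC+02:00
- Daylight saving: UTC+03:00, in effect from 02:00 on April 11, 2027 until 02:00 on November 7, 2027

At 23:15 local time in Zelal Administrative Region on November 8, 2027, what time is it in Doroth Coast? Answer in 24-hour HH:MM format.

15:45

Daylight saving runs 28 February – 31 October; November 8, 2027 is outside that window, so Zelal Administrative Region is on standard time at UTC+09:30.
23:15 Zelal Administrative Region − 9h30m = 13:45 UTC.
At the standard offset (UTC+02:00), 13:45 UTC + 2h = 15:45 Doroth Coast standard time.
The standard-time date in Doroth Coast, November 8, 2027, is outside the daylight-saving period (11 April – 7 November), so Doroth Coast is on standard time, UTC+02:00.
13:45 UTC + 2h = 15:45 Doroth Coast.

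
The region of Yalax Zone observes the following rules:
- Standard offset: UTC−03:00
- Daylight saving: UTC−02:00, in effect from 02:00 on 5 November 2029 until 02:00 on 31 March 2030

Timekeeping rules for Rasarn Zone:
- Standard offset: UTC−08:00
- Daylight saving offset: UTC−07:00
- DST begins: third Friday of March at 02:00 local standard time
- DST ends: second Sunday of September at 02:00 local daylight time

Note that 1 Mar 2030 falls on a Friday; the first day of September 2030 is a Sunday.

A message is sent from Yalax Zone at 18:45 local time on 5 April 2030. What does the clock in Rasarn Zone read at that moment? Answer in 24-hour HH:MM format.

5 April 2030 is outside the daylight-saving period (5 November 2029 – 31 March 2030), so Yalax Zone is on standard time, UTC−03:00.
18:45 Yalax Zone + 3h = 21:45 UTC.
1 March 2030 is a Friday, so the first Friday is March 1 and the third is March 15.
1 September 2030 is a Sunday, so the first Sunday is September 1 and the second is September 8.
At the standard offset (UTC−08:00), 21:45 UTC − 8h = 13:45 Rasarn Zone standard time.
The standard-time date in Rasarn Zone, 5 April 2030, lies within the daylight-saving period (15 March – 8 September), so Rasarn Zone is on daylight time, UTC−07:00.
21:45 UTC − 7h = 14:45 Rasarn Zone.

14:45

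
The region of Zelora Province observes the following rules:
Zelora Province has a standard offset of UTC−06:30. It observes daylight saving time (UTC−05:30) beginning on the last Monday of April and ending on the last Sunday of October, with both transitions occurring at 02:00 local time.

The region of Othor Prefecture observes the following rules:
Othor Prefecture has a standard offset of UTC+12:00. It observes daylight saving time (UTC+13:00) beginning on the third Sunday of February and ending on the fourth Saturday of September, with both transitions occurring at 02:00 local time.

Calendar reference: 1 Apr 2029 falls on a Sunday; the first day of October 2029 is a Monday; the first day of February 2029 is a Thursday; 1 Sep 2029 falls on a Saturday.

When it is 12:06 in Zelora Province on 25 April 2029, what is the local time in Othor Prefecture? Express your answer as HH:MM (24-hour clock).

07:36

1 April 2029 is a Sunday, so Mondays fall on 2, 9, 16, 23, 30; the last is April 30.
1 October 2029 is a Monday, so Sundays fall on 7, 14, 21, 28; the last is October 28.
Daylight saving runs 30 April – 28 October; 25 April 2029 is outside that window, so Zelora Province is on standard time at UTC−06:30.
12:06 Zelora Province + 6h30m = 18:36 UTC.
1 February 2029 is a Thursday, so the first Sunday is February 4 and the third is February 18.
1 September 2029 is a Saturday, so the first Saturday is September 1 and the fourth is September 22.
At the standard offset (UTC+12:00), 18:36 UTC + 12h = 06:36 Othor Prefecture standard time (rolling into the next day, 26 April 2029).
Daylight saving runs 18 February – 22 September; the standard-time date in Othor Prefecture, 26 April 2029, is inside that window, so Othor Prefecture is at UTC+13:00.
18:36 UTC + 13h = 07:36 Othor Prefecture (rolling into the next day, 26 April 2029).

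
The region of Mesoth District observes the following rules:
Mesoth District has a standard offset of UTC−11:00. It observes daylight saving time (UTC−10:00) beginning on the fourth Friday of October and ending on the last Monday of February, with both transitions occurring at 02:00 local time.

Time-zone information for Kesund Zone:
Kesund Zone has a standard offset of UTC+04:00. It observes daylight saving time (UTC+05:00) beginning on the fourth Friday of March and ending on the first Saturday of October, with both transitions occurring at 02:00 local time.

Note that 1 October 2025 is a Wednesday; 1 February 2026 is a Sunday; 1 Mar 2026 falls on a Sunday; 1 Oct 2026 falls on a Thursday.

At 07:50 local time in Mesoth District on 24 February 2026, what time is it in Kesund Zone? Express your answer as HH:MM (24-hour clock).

1 October 2025 is a Wednesday, so the first Friday is October 3 and the fourth is October 24.
1 February 2026 is a Sunday, so Mondays fall on 2, 9, 16, 23; the last is February 23.
Daylight saving runs 24 October 2025 – 23 February 2026; 24 February 2026 is outside that window, so Mesoth District is on standard time at UTC−11:00.
07:50 Mesoth District + 11h = 18:50 UTC.
1 March 2026 is a Sunday, so the first Friday is March 6 and the fourth is March 27.
1 October 2026 is a Thursday, so the first Saturday is October 3.
At the standard offset (UTC+04:00), 18:50 UTC + 4h = 22:50 Kesund Zone standard time.
Daylight saving runs 27 March – 3 October; the standard-time date in Kesund Zone, 24 February 2026, is outside that window, so Kesund Zone is on standard time at UTC+04:00.
18:50 UTC + 4h = 22:50 Kesund Zone.

22:50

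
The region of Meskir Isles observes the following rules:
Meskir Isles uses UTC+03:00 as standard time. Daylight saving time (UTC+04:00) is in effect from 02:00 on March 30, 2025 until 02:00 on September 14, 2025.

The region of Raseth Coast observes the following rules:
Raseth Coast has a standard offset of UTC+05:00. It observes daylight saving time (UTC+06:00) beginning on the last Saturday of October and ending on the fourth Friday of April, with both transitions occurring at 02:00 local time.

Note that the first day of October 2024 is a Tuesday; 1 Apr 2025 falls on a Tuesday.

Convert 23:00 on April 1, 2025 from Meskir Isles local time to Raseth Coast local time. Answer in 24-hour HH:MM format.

April 1, 2025 falls between 30 March and 14 September, so daylight saving is in effect and Meskir Isles is at UTC+04:00.
23:00 Meskir Isles − 4h = 19:00 UTC.
1 October 2024 is a Tuesday, so Saturdays fall on 5, 12, 19, 26; the last is October 26.
1 April 2025 is a Tuesday, so the first Friday is April 4 and the fourth is April 25.
At the standard offset (UTC+05:00), 19:00 UTC + 5h = 00:00 Raseth Coast standard time (rolling into the next day, 2 April 2025).
Daylight saving runs 26 October 2024 – 25 April 2025; the standard-time date in Raseth Coast, April 2, 2025, is inside that window, so Raseth Coast is at UTC+06:00.
19:00 UTC + 6h = 01:00 Raseth Coast (rolling into the next day, 2 April 2025).

01:00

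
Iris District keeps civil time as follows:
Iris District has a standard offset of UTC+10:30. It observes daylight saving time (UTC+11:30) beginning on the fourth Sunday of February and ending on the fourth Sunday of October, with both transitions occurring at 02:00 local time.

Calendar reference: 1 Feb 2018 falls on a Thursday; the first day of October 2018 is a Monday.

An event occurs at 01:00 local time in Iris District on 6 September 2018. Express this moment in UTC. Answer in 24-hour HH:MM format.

1 February 2018 is a Thursday, so the first Sunday is February 4 and the fourth is February 25.
1 October 2018 is a Monday, so the first Sunday is October 7 and the fourth is October 28.
6 September 2018 lies within the daylight-saving period (25 February – 28 October), so Iris District is on daylight time, UTC+11:30.
01:00 local − 11h30m = 13:30 UTC (rolling into the previous day, 5 September 2018).

13:30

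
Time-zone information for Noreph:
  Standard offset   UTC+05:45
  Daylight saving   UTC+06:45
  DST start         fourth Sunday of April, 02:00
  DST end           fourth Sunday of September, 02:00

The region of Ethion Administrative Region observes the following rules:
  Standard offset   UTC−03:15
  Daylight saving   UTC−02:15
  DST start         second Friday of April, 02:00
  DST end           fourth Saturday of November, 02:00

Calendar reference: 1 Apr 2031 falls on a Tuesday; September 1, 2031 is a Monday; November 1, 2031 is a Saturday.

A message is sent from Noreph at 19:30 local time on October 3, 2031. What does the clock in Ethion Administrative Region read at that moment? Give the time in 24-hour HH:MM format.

1 April 2031 is a Tuesday, so the first Sunday is April 6 and the fourth is April 27.
1 September 2031 is a Monday, so the first Sunday is September 7 and the fourth is September 28.
October 3, 2031 does not fall between 27 April and 28 September, so daylight saving is not in effect and Noreph is at UTC+05:45.
19:30 Noreph − 5h45m = 13:45 UTC.
1 April 2031 is a Tuesday, so the first Friday is April 4 and the second is April 11.
1 November 2031 is a Saturday, so the first Saturday is November 1 and the fourth is November 22.
At the standard offset (UTC−03:15), 13:45 UTC − 3h15m = 10:30 Ethion Administrative Region standard time.
The standard-time date in Ethion Administrative Region, October 3, 2031, lies within the daylight-saving period (11 April – 22 November), so Ethion Administrative Region is on daylight time, UTC−02:15.
13:45 UTC − 2h15m = 11:30 Ethion Administrative Region.

11:30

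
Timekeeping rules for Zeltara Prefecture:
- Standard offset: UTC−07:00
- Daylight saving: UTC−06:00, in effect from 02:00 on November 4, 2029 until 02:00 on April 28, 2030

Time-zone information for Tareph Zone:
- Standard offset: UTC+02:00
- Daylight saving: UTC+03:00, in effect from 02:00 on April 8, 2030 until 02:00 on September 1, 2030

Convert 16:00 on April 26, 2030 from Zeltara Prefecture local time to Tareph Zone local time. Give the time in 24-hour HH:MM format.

01:00

April 26, 2030 lies within the daylight-saving period (4 November 2029 – 28 April 2030), so Zeltara Prefecture is on daylight time, UTC−06:00.
16:00 Zeltara Prefecture + 6h = 22:00 UTC.
At the standard offset (UTC+02:00), 22:00 UTC + 2h = 00:00 Tareph Zone standard time (rolling into the next day, 27 April 2030).
The standard-time date in Tareph Zone, April 27, 2030, falls between 8 April and 1 September, so daylight saving is in effect and Tareph Zone is at UTC+03:00.
22:00 UTC + 3h = 01:00 Tareph Zone (rolling into the next day, 27 April 2030).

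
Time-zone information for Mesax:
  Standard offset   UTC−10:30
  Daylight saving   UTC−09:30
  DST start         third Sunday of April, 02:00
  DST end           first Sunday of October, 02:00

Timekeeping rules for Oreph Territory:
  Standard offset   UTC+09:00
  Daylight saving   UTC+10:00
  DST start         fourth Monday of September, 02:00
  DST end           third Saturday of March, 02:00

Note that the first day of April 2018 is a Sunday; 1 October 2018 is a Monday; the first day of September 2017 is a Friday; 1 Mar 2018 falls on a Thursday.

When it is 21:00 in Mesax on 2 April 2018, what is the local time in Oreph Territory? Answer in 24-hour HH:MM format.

1 April 2018 is a Sunday, so the first Sunday is April 1 and the third is April 15.
1 October 2018 is a Monday, so the first Sunday is October 7.
Daylight saving runs 15 April – 7 October; 2 April 2018 is outside that window, so Mesax is on standard time at UTC−10:30.
21:00 Mesax + 10h30m = 07:30 UTC (rolling into the next day, 3 April 2018).
1 September 2017 is a Friday, so the first Monday is September 4 and the fourth is September 25.
1 March 2018 is a Thursday, so the first Saturday is March 3 and the third is March 17.
At the standard offset (UTC+09:00), 07:30 UTC + 9h = 16:30 Oreph Territory standard time.
The standard-time date in Oreph Territory, 3 April 2018, is outside the daylight-saving period (25 September 2017 – 17 March 2018), so Oreph Territory is on standard time, UTC+09:00.
07:30 UTC + 9h = 16:30 Oreph Territory.

16:30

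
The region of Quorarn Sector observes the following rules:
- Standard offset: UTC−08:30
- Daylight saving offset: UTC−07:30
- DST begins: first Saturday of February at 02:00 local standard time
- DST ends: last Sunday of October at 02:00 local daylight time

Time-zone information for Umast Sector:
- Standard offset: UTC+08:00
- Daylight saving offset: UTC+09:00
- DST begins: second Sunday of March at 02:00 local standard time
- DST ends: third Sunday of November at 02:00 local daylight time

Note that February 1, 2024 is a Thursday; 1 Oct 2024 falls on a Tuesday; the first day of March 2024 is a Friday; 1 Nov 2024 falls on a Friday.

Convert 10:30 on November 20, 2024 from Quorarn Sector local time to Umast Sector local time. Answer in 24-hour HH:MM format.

1 February 2024 is a Thursday, so the first Saturday is February 3.
1 October 2024 is a Tuesday, so Sundays fall on 6, 13, 20, 27; the last is October 27.
November 20, 2024 is outside the daylight-saving period (3 February – 27 October), so Quorarn Sector is on standard time, UTC−08:30.
10:30 Quorarn Sector + 8h30m = 19:00 UTC.
1 March 2024 is a Friday, so the first Sunday is March 3 and the second is March 10.
1 November 2024 is a Friday, so the first Sunday is November 3 and the third is November 17.
At the standard offset (UTC+08:00), 19:00 UTC + 8h = 03:00 Umast Sector standard time (rolling into the next day, 21 November 2024).
Daylight saving runs 10 March – 17 November; the standard-time date in Umast Sector, November 21, 2024, is outside that window, so Umast Sector is on standard time at UTC+08:00.
19:00 UTC + 8h = 03:00 Umast Sector (rolling into the next day, 21 November 2024).

03:00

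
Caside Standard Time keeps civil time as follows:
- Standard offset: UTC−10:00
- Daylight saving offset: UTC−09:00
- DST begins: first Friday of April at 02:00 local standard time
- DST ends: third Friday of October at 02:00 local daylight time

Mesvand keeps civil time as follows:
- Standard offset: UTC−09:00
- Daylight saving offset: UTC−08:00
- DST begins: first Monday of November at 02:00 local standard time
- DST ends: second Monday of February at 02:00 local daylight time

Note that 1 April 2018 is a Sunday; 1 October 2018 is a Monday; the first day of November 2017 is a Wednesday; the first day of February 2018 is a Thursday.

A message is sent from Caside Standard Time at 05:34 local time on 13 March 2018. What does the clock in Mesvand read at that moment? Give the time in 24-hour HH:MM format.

1 April 2018 is a Sunday, so the first Friday is April 6.
1 October 2018 is a Monday, so the first Friday is October 5 and the third is October 19.
13 March 2018 does not fall between 6 April and 19 October, so daylight saving is not in effect and Caside Standard Time is at UTC−10:00.
05:34 Caside Standard Time + 10h = 15:34 UTC.
1 November 2017 is a Wednesday, so the first Monday is November 6.
1 February 2018 is a Thursday, so the first Monday is February 5 and the second is February 12.
At the standard offset (UTC−09:00), 15:34 UTC − 9h = 06:34 Mesvand standard time.
The standard-time date in Mesvand, 13 March 2018, does not fall between 6 November 2017 and 12 February 2018, so daylight saving is not in effect and Mesvand is at UTC−09:00.
15:34 UTC − 9h = 06:34 Mesvand.

06:34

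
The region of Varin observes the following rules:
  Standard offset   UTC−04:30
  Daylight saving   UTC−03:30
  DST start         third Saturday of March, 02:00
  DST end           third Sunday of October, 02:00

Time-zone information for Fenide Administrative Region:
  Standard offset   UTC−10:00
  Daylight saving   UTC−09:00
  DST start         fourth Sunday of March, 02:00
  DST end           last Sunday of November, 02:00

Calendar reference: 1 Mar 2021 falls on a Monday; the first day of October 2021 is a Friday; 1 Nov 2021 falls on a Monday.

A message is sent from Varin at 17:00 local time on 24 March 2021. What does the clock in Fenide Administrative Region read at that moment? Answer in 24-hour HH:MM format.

1 March 2021 is a Monday, so the first Saturday is March 6 and the third is March 20.
1 October 2021 is a Friday, so the first Sunday is October 3 and the third is October 17.
Daylight saving runs 20 March – 17 October; 24 March 2021 is inside that window, so Varin is at UTC−03:30.
17:00 Varin + 3h30m = 20:30 UTC.
1 March 2021 is a Monday, so the first Sunday is March 7 and the fourth is March 28.
1 November 2021 is a Monday, so Sundays fall on 7, 14, 21, 28; the last is November 28.
At the standard offset (UTC−10:00), 20:30 UTC − 10h = 10:30 Fenide Administrative Region standard time.
The standard-time date in Fenide Administrative Region, 24 March 2021, is outside the daylight-saving period (28 March – 28 November), so Fenide Administrative Region is on standard time, UTC−10:00.
20:30 UTC − 10h = 10:30 Fenide Administrative Region.

10:30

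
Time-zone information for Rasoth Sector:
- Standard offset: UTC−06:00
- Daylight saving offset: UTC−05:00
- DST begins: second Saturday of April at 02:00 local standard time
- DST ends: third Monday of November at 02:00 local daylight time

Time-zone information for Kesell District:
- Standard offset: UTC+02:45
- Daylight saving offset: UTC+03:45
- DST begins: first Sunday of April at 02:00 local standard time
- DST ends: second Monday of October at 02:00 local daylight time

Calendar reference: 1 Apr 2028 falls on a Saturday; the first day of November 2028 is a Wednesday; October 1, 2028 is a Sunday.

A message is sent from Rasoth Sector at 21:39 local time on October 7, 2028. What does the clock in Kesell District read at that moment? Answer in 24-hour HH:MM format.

1 April 2028 is a Saturday, so the first Saturday is April 1 and the second is April 8.
1 November 2028 is a Wednesday, so the first Monday is November 6 and the third is November 20.
October 7, 2028 falls between 8 April and 20 November, so daylight saving is in effect and Rasoth Sector is at UTC−05:00.
21:39 Rasoth Sector + 5h = 02:39 UTC (rolling into the next day, 8 October 2028).
1 April 2028 is a Saturday, so the first Sunday is April 2.
1 October 2028 is a Sunday, so the first Monday is October 2 and the second is October 9.
At the standard offset (UTC+02:45), 02:39 UTC + 2h45m = 05:24 Kesell District standard time.
The standard-time date in Kesell District, October 8, 2028, lies within the daylight-saving period (2 April – 9 October), so Kesell District is on daylight time, UTC+03:45.
02:39 UTC + 3h45m = 06:24 Kesell District.

06:24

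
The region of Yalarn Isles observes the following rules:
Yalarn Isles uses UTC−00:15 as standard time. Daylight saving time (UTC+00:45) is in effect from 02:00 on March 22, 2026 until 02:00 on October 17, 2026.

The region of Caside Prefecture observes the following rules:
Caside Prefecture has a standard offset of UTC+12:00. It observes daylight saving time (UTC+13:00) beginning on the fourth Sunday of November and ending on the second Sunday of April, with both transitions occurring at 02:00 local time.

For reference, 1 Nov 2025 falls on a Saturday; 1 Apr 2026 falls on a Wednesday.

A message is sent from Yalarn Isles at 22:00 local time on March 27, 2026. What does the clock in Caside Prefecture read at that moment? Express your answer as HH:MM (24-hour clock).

10:15

Daylight saving runs 22 March – 17 October; March 27, 2026 is inside that window, so Yalarn Isles is at UTC+00:45.
22:00 Yalarn Isles − 0h45m = 21:15 UTC.
1 November 2025 is a Saturday, so the first Sunday is November 2 and the fourth is November 23.
1 April 2026 is a Wednesday, so the first Sunday is April 5 and the second is April 12.
At the standard offset (UTC+12:00), 21:15 UTC + 12h = 09:15 Caside Prefecture standard time (rolling into the next day, 28 March 2026).
The standard-time date in Caside Prefecture, March 28, 2026, lies within the daylight-saving period (23 November 2025 – 12 April 2026), so Caside Prefecture is on daylight time, UTC+13:00.
21:15 UTC + 13h = 10:15 Caside Prefecture (rolling into the next day, 28 March 2026).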